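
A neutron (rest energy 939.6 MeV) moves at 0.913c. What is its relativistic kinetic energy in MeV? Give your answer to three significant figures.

1360 MeV

With β = 0.913, γ = 1/√(1 − 0.913²) = 1/√0.166431 = 2.4512.
Kinetic energy: K = (γ − 1)mc² = (2.4512 − 1) × 939.6 MeV = 1.4512 × 939.6 = 1360 MeV.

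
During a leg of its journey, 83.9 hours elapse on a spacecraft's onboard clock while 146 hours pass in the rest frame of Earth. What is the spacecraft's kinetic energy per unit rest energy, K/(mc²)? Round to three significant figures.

0.740

From Δt = γΔτ: γ = 146/83.9 = 1.74017.
Since K = (γ−1)mc², K/(mc²) = 1.74017 − 1 = 0.740.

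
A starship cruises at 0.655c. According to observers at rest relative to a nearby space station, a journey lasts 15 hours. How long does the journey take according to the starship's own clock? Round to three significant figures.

11.3 hours

γ = 1/√(1 − β²) = 1/√(1 − 0.429025) = 1/√0.570975 = 1/0.755629 = 1.3234.
The starship's clock runs slow as seen from a nearby space station, so Δτ = Δt/γ = 15/1.3234 = 11.3 hours.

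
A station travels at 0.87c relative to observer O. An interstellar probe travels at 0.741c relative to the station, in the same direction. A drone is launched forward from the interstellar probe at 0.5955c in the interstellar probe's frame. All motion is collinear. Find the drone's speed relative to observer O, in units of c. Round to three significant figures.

0.995c

First combine the drone and interstellar probe (S''→S'): u₁ = (0.5955 + 0.741)/(1 + 0.5955×0.741) = 1.3365/1.4412655 = 0.92731.
Then combine with the station (S'→S): u = (0.92731 + 0.87)/(1 + 0.92731×0.87) = 1.79731/1.8067597 = 0.99477.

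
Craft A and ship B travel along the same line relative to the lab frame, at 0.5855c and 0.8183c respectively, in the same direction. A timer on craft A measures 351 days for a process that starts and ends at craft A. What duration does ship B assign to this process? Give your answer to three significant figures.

392 days

Speed of craft A in ship B's frame: u = (v_A − v_B)/(1 − v_A v_B/c²) = (0.5855 − 0.8183)/(1 − 0.5855×0.8183) = −0.2328/0.52088535 = −0.44693; |u| = 0.44693c.
γ for this relative speed: γ = 1/√(1 − 0.199746) = 1.1179.
The clock on craft A records proper time, so ship B measures Δt = γΔτ = 1.1179 × 351 = 392 days.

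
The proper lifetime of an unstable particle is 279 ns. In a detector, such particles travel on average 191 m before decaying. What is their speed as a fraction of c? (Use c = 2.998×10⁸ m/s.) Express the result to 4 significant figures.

0.9160c

d = βγcτ ⇒ βγ = d/(cτ) = 191.0 m / (83.6442 m) = 2.2835.
β = (βγ)/√(1+(βγ)²) = 2.2835/√6.21437 = 0.9160.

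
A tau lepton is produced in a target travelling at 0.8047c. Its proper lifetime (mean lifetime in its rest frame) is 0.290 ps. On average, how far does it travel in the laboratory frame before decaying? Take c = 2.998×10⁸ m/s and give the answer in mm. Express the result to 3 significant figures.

0.118 mm

γ = 1/√(1 − β²) = 1/√(1 − 0.64754209) = 1/√0.35245791 = 1/0.593682 = 1.6844.
Lab-frame lifetime: Δt = γτ = 1.6844 × 0.290 ps = 0.48848 ps.
Distance: d = vΔt = 0.8047 × 2.998×10⁸ m/s × 4.8848×10^-13 s = 1.18×10^-4 m = 0.118 mm.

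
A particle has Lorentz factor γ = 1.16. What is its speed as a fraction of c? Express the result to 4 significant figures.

β = √(1 − 1/γ²) = √(1 − 1/1.3456) = √0.256837 = 0.5068.

0.5068c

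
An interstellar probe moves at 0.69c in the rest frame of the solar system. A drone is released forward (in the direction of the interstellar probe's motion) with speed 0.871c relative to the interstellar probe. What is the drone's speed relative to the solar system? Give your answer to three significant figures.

0.975c

Relativistic velocity addition: u = (u' + v)/(1 + u'v/c²), with u' = 0.871c and v = 0.69c.
Numerator: 0.871 + 0.69 = 1.561. Denominator: 1 + (0.871)(0.69) = 1.60099.
u = 1.561/1.60099 = 0.97502, so the speed is 0.975c.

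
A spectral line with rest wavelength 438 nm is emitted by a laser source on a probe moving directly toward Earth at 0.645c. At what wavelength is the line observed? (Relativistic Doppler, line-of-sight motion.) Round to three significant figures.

203 nm

Relativistic Doppler for wavelength: λ_obs = λ_src · √((1−β)/(1+β)).
With β = 0.645: factor = √(0.355/1.645) = 0.46455.
λ_obs = 438 × 0.46455 = 203 nm.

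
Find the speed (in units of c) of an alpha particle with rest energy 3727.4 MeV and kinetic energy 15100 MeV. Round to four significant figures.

0.9802c

γ = 1 + K/(mc²) = 1 + 15100/3727.4 = 5.0511.
β = √(1 − 1/γ²) = √(1 − 0.0391948) = √0.9608052 = 0.9802.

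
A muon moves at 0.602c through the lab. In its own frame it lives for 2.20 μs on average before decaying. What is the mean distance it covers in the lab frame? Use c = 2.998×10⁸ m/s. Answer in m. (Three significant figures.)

497 m

γ = 1/√(1 − β²) = 1/√(1 − 0.362404) = 1/√0.637596 = 1/0.798496 = 1.2524.
Lab-frame lifetime: Δt = γτ = 1.2524 × 2.20 μs = 2.7553 μs.
Distance: d = vΔt = 0.602 × 2.998×10⁸ m/s × 2.7553×10^-6 s = 497 m.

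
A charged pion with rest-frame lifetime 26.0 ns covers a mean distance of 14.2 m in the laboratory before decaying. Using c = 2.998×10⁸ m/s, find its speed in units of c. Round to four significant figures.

0.8766c

Lab distance = (lab lifetime)·v = γτ·βc, so βγ = d/(cτ) = 14.20/(2.998×10⁸ × 2.600×10^-8) = 1.8217.
With βγ = 1.8217: γ² = 1 + (βγ)² = 4.31859, and β = (βγ)/γ = 1.8217/2.07812 = 0.8766.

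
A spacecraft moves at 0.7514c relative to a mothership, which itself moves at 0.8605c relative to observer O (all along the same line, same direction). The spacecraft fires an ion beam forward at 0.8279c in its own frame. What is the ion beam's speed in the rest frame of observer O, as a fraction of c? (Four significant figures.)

Apply u = (u'+v)/(1+u'v) twice. Ion beam in the mothership frame: (0.8279+0.7514)/(1+0.8279·0.7514) = 1.5793/1.62208406 = 0.97362c.
That velocity, transformed to the rest frame of observer O: (0.97362+0.8605)/(1+0.97362·0.8605) = 1.83412/1.83780001 = 0.998c.

0.9980c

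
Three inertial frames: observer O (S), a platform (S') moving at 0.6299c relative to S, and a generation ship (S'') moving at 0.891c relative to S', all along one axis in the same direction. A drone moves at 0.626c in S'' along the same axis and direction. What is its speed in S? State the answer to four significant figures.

0.9940c

Apply u = (u'+v)/(1+u'v) twice. Drone in the platform frame: (0.626+0.891)/(1+0.626·0.891) = 1.517/1.557766 = 0.97383c.
That velocity, transformed to the rest frame of observer O: (0.97383+0.6299)/(1+0.97383·0.6299) = 1.60373/1.613415517 = 0.994c.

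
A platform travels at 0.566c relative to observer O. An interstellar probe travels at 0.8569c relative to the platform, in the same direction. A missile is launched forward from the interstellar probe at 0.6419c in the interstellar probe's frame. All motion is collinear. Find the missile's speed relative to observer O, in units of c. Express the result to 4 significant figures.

0.9907c

Compose velocities in two stages. Stage 1 (into S'): u₁ = (0.6419+0.8569)/(1+0.6419×0.8569) = 0.96694.
Stage 2 (into S): u = (0.96694+0.566)/(1+0.96694×0.566) = 0.99073, so the speed is 0.9907c.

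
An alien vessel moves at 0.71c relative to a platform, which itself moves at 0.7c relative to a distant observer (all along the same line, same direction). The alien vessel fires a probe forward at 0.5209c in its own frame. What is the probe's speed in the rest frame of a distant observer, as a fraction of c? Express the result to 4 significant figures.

Apply u = (u'+v)/(1+u'v) twice. Probe in the platform frame: (0.5209+0.71)/(1+0.5209·0.71) = 1.2309/1.369839 = 0.89857c.
That velocity, transformed to the rest frame of a distant observer: (0.89857+0.7)/(1+0.89857·0.7) = 1.59857/1.628999 = 0.98132c.

0.9813c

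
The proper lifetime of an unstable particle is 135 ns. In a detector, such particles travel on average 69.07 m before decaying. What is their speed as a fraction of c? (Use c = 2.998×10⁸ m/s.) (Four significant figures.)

0.8628c

Lab distance = (lab lifetime)·v = γτ·βc, so βγ = d/(cτ) = 69.07/(2.998×10⁸ × 1.350×10^-7) = 1.7066.
With βγ = 1.7066: γ² = 1 + (βγ)² = 3.91248, and β = (βγ)/γ = 1.7066/1.978 = 0.8628.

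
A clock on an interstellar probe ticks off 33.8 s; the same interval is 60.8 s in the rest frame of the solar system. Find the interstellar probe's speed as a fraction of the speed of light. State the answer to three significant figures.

0.831c

γ = Δt/Δτ = 60.8/33.8 = 1.7988.
β = √(1 − 1/γ²) = √(1 − 0.309054) = √0.690946 = 0.831.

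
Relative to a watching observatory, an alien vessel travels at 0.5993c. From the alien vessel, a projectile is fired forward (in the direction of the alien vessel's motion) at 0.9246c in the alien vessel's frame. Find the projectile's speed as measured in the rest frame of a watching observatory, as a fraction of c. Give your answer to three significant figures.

In units of c, u = (u' + v)/(1 + u'v) with u' = 0.9246 and v = 0.5993.
Numerator: 0.9246 + 0.5993 = 1.5239. Denominator: 1 + (0.9246)(0.5993) = 1.55411278.
u = 1.5239/1.55411278 = 0.98056, so the speed is 0.981c.

0.981c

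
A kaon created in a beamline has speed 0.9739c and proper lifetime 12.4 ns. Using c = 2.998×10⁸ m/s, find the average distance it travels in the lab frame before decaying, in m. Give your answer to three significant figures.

16.0 m

With β = 0.9739, γ = 1/√(1 − 0.9739²) = 1/√0.05151879 = 4.4057.
Lab-frame lifetime: Δt = γτ = 4.4057 × 12.4 ns = 54.631 ns.
Distance: d = vΔt = 0.9739 × 2.998×10⁸ m/s × 5.4631×10^-8 s = 16.0 m.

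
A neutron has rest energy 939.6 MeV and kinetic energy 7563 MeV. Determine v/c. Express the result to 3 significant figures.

K = (γ−1)mc², so γ = 1 + 7563/939.6 = 9.0492.
Then v/c = √(1 − γ⁻²) = √(1 − 0.0122118) = √0.9877882 = 0.994.

0.994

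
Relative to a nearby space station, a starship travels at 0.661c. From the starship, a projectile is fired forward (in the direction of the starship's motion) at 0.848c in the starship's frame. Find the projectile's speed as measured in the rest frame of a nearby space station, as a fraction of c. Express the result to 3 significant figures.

In units of c, u = (u' + v)/(1 + u'v) with u' = 0.848 and v = 0.661.
Numerator: 0.848 + 0.661 = 1.509. Denominator: 1 + (0.848)(0.661) = 1.560528.
u = 1.509/1.560528 = 0.96698, so the speed is 0.967c.

0.967c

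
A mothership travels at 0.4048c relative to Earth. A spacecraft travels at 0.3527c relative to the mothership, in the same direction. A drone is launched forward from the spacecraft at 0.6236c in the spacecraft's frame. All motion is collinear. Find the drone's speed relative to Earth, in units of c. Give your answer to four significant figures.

Apply u = (u'+v)/(1+u'v) twice. Drone in the mothership frame: (0.6236+0.3527)/(1+0.6236·0.3527) = 0.9763/1.21994372 = 0.80028c.
That velocity, transformed to the rest frame of Earth: (0.80028+0.4048)/(1+0.80028·0.4048) = 1.20508/1.323953344 = 0.91021c.

0.9102c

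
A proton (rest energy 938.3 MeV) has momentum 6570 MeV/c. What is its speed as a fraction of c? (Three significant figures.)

βγ = pc/(mc²) = 6570/938.3 = 7.002.
Since γ² = 1 + (βγ)² = 50.028, γ = √50.028 = 7.07305, and β = (βγ)/γ = 7.002/7.07305 = 0.990.

0.990c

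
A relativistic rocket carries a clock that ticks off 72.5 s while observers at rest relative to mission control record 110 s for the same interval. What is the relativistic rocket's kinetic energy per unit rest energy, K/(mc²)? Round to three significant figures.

The time-dilation ratio gives γ = 110/72.5 = 1.51724.
K/(mc²) = γ − 1 = 1.51724 − 1 = 0.517.

0.517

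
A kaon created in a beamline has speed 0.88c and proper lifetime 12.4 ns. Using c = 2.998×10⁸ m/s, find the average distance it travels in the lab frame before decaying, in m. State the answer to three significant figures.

6.89 m

γ = 1/√(1 − β²) = 1/√(1 − 0.7744) = 1/√0.2256 = 1/0.474974 = 2.1054.
Lab-frame lifetime: Δt = γτ = 2.1054 × 12.4 ns = 26.107 ns.
Distance: d = vΔt = 0.88 × 2.998×10⁸ m/s × 2.6107×10^-8 s = 6.89 m.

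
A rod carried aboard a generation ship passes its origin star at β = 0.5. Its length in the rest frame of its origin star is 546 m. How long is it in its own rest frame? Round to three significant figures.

630 m

With β = 0.5, γ = 1/√(1 − 0.5²) = 1/√0.75 = 1.1547.
Proper length: L₀ = γ·L = 1.1547 × 546 = 630 m.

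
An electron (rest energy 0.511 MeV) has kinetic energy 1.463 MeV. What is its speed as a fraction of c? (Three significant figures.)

0.966c

γ = 1 + K/(mc²) = 1 + 1.463/0.511 = 3.863.
β = √(1 − 1/γ²) = √(1 − 0.0670117) = √0.9329883 = 0.966.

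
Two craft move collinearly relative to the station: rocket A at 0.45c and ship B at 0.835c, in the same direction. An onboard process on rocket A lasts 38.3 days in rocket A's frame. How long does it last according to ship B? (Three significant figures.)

Speed of rocket A in ship B's frame: u = (v_A − v_B)/(1 − v_A v_B/c²) = (0.45 − 0.835)/(1 − 0.45×0.835) = −0.385/0.62425 = −0.61674; |u| = 0.61674c.
At |u| = 0.61674c, γ = (1 − 0.380368)^(−1/2) = 1.2704.
Rocket A's interval is proper; time dilation gives Δt_B = γΔτ = 1.2704 × 38.3 days = 48.7 days.

48.7 days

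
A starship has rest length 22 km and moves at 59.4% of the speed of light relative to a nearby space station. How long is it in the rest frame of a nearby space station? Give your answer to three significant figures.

17.7 km

γ = 1/√(1 − β²) = 1/√(1 − 0.352836) = 1/√0.647164 = 1/0.804465 = 1.2431.
Length contraction: L = L₀/γ = 22/1.2431 = 17.7 km.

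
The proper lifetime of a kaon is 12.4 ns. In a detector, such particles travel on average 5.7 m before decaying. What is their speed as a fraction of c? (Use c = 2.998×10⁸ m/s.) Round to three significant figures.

Let x = d/(cτ) = 5.700 m / (2.998×10⁸ m/s × 1.240×10^-8 s) = 1.5333. Since d = βγcτ, x = βγ = β/√(1−β²).
Solving: β² = x²/(1+x²) = 2.35101/3.35101 = 0.701583, so β = 0.838.

0.838c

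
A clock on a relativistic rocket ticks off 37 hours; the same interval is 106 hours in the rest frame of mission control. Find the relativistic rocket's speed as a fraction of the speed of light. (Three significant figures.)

0.937c

γ = Δt/Δτ = 106/37 = 2.8649.
β = √(1 − 1/γ²) = √(1 − 0.121838) = √0.878162 = 0.937.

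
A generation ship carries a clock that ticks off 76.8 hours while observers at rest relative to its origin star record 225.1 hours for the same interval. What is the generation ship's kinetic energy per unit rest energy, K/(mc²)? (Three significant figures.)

1.93

γ = Δt/Δτ = 225.1/76.8 = 2.93099.
K/(mc²) = γ − 1 = 2.93099 − 1 = 1.93.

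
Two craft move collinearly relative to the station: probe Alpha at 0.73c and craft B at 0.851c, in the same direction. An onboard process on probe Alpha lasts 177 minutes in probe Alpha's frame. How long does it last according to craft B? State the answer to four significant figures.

Transform probe Alpha's velocity into craft B's frame: (0.73 − 0.851)/(1 − 0.73·0.851) = −0.121/0.37877, so the relative speed is 0.31946c.
γ for this relative speed: γ = 1/√(1 − 0.102055) = 1.0553.
Probe Alpha's interval is proper; time dilation gives Δt_B = γΔτ = 1.0553 × 177 minutes = 186.8 minutes.

186.8 minutes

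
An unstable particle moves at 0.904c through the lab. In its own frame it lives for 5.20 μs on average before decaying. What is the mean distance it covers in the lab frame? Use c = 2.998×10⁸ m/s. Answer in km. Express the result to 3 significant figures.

β² = 0.817216, so γ = 1/√0.182784 = 2.339.
Lab-frame lifetime: Δt = γτ = 2.339 × 5.20 μs = 12.163 μs.
Distance: d = vΔt = 0.904 × 2.998×10⁸ m/s × 1.2163×10^-5 s = 3300 m = 3.30 km.

3.30 km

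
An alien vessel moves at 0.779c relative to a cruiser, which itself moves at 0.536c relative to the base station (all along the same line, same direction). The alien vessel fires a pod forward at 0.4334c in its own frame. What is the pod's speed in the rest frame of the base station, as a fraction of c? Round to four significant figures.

0.9708c

Apply u = (u'+v)/(1+u'v) twice. Pod in the cruiser frame: (0.4334+0.779)/(1+0.4334·0.779) = 1.2124/1.3376186 = 0.90639c.
That velocity, transformed to the rest frame of the base station: (0.90639+0.536)/(1+0.90639·0.536) = 1.44239/1.48582504 = 0.97077c.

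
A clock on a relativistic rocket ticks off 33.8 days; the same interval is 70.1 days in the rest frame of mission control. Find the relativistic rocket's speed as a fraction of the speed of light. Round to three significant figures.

γ = Δt/Δτ = 70.1/33.8 = 2.074.
β = √(1 − 1/γ²) = √(1 − 0.232478) = √0.767522 = 0.876.

0.876c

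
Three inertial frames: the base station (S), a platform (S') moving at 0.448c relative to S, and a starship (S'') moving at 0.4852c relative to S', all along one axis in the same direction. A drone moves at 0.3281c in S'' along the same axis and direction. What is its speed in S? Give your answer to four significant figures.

First combine the drone and starship (S''→S'): u₁ = (0.3281 + 0.4852)/(1 + 0.3281×0.4852) = 0.8133/1.15919412 = 0.70161.
Then combine with the platform (S'→S): u = (0.70161 + 0.448)/(1 + 0.70161×0.448) = 1.14961/1.31432128 = 0.87468.

0.8747c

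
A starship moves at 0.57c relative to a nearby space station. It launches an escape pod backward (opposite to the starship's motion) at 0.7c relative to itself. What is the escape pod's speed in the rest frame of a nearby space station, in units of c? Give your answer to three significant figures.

0.216c

Relativistic velocity addition: u = (u' + v)/(1 + u'v/c²), with u' = −0.7c and v = 0.57c.
Numerator: −0.7 + 0.57 = −0.13. Denominator: 1 + (−0.7)(0.57) = 0.601.
u = −0.13/0.601 = −0.21631, so the speed is 0.216c.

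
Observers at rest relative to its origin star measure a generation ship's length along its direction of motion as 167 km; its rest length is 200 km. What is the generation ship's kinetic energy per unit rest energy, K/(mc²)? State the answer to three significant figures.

0.198

γ = L₀/L = 200/167 = 1.1976.
K/(mc²) = γ − 1 = 1.1976 − 1 = 0.198.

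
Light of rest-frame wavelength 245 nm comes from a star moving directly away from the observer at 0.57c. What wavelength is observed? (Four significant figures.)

468.1 nm

Relativistic Doppler for wavelength: λ_obs = λ_src · √((1+β)/(1−β)).
With β = 0.57: factor = √(1.57/0.43) = 1.9108.
λ_obs = 245 × 1.9108 = 468.1 nm.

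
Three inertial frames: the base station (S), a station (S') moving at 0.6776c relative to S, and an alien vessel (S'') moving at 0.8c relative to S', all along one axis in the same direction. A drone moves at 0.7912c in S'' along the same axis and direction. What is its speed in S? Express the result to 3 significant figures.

0.995c

Apply u = (u'+v)/(1+u'v) twice. Drone in the station frame: (0.7912+0.8)/(1+0.7912·0.8) = 1.5912/1.63296 = 0.97443c.
That velocity, transformed to the rest frame of the base station: (0.97443+0.6776)/(1+0.97443·0.6776) = 1.65203/1.660273768 = 0.99503c.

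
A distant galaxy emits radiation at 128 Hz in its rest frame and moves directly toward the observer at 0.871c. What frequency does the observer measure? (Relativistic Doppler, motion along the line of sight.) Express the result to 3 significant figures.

Relativistic Doppler (source moving toward): f_obs = f_src · √((1+β)/(1−β)).
With β = 0.871: factor = √(1.871/0.129) = 3.8084.
f_obs = 128 × 3.8084 = 487 Hz.

487 Hz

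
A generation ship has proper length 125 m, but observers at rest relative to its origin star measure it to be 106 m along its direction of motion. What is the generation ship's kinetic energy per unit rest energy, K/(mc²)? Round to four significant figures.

0.1792

Length contraction gives γ = L₀/L = 125/106 = 1.17925.
Since K = (γ−1)mc², K/(mc²) = 1.17925 − 1 = 0.1792.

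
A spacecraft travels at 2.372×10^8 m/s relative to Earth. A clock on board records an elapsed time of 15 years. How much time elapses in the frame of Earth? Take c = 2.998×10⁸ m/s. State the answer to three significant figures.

β = v/c = (2.372×10^8 m/s)/(2.998×10⁸ m/s) = 0.791194.
With β = 0.791194, γ = 1/√(1 − 0.791194²) = 1/√0.3740121 = 1.6351.
Time dilation: Δt = γ·Δτ = 1.6351 × 15 = 24.5 years.

24.5 years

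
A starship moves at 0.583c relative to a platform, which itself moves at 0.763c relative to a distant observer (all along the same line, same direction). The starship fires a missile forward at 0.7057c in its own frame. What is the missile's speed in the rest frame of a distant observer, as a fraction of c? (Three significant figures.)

Compose velocities in two stages. Stage 1 (into S'): u₁ = (0.7057+0.583)/(1+0.7057×0.583) = 0.91305.
Stage 2 (into S): u = (0.91305+0.763)/(1+0.91305×0.763) = 0.98785, so the speed is 0.988c.

0.988c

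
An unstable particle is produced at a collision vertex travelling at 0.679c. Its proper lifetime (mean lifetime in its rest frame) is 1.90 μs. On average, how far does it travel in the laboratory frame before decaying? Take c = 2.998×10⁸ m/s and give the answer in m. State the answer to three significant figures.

Lorentz factor: γ = (1 − 0.461041)^(−1/2) = 1.3621.
Lab-frame lifetime: Δt = γτ = 1.3621 × 1.90 μs = 2.588 μs.
Distance: d = vΔt = 0.679 × 2.998×10⁸ m/s × 2.5880×10^-6 s = 527 m.

527 m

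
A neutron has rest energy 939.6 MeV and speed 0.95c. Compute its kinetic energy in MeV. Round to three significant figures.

2070 MeV

With β = 0.95, γ = 1/√(1 − 0.95²) = 1/√0.0975 = 3.2026.
Kinetic energy: K = (γ − 1)mc² = (3.2026 − 1) × 939.6 MeV = 2.2026 × 939.6 = 2070 MeV.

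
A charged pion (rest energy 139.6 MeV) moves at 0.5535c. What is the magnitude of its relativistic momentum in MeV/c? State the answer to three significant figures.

γ = 1/√(1 − β²) = 1/√(1 − 0.30636225) = 1/√0.69363775 = 1/0.832849 = 1.2007.
Momentum: p = γβ·mc = 1.2007 × 0.5535 × 139.6 MeV/c = 92.8 MeV/c.

92.8 MeV/c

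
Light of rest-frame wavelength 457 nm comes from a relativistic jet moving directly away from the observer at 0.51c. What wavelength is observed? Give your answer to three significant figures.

Relativistic Doppler for wavelength: λ_obs = λ_src · √((1+β)/(1−β)).
With β = 0.51: factor = √(1.51/0.49) = 1.7555.
λ_obs = 457 × 1.7555 = 802 nm.

802 nm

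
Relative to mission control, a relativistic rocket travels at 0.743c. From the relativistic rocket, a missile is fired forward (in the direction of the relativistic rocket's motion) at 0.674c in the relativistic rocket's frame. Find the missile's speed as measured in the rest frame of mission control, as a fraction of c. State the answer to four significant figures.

In units of c, u = (u' + v)/(1 + u'v) with u' = 0.674 and v = 0.743.
Numerator: 0.674 + 0.743 = 1.417. Denominator: 1 + (0.674)(0.743) = 1.500782.
u = 1.417/1.500782 = 0.94417, so the speed is 0.9442c.

0.9442c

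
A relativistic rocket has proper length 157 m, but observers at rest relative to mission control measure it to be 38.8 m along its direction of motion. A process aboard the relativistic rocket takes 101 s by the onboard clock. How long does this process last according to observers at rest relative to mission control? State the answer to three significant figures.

γ = L₀/L = 157/38.8 = 4.04639.
The same γ dilates the second interval: 4.04639 × 101 s = 409 s.

409 s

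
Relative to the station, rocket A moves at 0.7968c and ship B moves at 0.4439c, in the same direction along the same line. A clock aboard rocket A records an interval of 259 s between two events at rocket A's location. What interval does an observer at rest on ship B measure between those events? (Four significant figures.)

Speed of rocket A in ship B's frame: u = (v_A − v_B)/(1 − v_A v_B/c²) = (0.7968 − 0.4439)/(1 − 0.7968×0.4439) = 0.3529/0.64630048 = 0.54603; |u| = 0.54603c.
γ for this relative speed: γ = 1/√(1 − 0.298149) = 1.1937.
The clock on rocket A records proper time, so ship B measures Δt = γΔτ = 1.1937 × 259 = 309.2 s.

309.2 s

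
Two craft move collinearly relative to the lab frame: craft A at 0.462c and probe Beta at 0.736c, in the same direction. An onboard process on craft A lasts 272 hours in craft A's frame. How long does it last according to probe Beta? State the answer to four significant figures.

299.0 hours

Speed of craft A in probe Beta's frame: u = (v_A − v_B)/(1 − v_A v_B/c²) = (0.462 − 0.736)/(1 − 0.462×0.736) = −0.274/0.659968 = −0.41517; |u| = 0.41517c.
γ for this relative speed: γ = 1/√(1 − 0.172366) = 1.0992.
The clock on craft A records proper time, so probe Beta measures Δt = γΔτ = 1.0992 × 272 = 299.0 hours.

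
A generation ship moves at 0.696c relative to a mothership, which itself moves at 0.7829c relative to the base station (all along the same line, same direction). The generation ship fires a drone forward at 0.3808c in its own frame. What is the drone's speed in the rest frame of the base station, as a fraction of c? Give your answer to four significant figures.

First combine the drone and generation ship (S''→S'): u₁ = (0.3808 + 0.696)/(1 + 0.3808×0.696) = 1.0768/1.2650368 = 0.8512.
Then combine with the mothership (S'→S): u = (0.8512 + 0.7829)/(1 + 0.8512×0.7829) = 1.6341/1.66640448 = 0.98061.

0.9806c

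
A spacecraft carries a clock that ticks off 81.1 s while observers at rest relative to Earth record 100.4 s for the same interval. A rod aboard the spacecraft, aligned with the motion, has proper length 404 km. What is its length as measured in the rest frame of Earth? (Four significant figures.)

The time-dilation ratio gives γ = 100.4/81.1 = 1.23798.
L = L₀/γ = 404/1.23798 = 326.3 km.

326.3 km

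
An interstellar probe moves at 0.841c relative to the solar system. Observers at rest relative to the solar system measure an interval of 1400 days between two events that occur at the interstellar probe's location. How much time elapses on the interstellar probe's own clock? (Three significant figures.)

757 days

β² = 0.707281, so γ = 1/√0.292719 = 1.8483.
The interstellar probe's clock runs slow as seen from the solar system, so Δτ = Δt/γ = 1400/1.8483 = 757 days.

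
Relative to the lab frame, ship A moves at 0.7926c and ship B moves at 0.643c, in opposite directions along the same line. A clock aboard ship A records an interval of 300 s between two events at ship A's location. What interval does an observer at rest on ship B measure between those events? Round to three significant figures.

Transform ship A's velocity into ship B's frame: (0.7926 + 0.643)/(1 + 0.7926·0.643) = 1.4356/1.5096418, so the relative speed is 0.95095c.
At |u| = 0.95095c, γ = (1 − 0.904306)^(−1/2) = 3.2326.
The clock on ship A records proper time, so ship B measures Δt = γΔτ = 3.2326 × 300 = 970 s.

970 s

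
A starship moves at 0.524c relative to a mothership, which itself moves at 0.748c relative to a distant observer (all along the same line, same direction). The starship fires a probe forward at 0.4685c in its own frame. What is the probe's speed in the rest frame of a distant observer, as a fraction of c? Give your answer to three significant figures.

0.968c

First combine the probe and starship (S''→S'): u₁ = (0.4685 + 0.524)/(1 + 0.4685×0.524) = 0.9925/1.245494 = 0.79687.
Then combine with the mothership (S'→S): u = (0.79687 + 0.748)/(1 + 0.79687×0.748) = 1.54487/1.59605876 = 0.96793.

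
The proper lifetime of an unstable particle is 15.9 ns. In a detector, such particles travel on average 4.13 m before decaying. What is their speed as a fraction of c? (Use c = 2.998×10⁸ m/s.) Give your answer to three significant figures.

Let x = d/(cτ) = 4.130 m / (2.998×10⁸ m/s × 1.590×10^-8 s) = 0.86641. Since d = βγcτ, x = βγ = β/√(1−β²).
Solving: β² = x²/(1+x²) = 0.750666/1.750666 = 0.428789, so β = 0.655.

0.655c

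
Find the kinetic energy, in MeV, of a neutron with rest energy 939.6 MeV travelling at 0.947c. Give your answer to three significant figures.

γ = 1/√(1 − β²) = 1/√(1 − 0.896809) = 1/√0.103191 = 1/0.321234 = 3.113.
Kinetic energy: K = (γ − 1)mc² = (3.113 − 1) × 939.6 MeV = 2.113 × 939.6 = 1990 MeV.

1990 MeV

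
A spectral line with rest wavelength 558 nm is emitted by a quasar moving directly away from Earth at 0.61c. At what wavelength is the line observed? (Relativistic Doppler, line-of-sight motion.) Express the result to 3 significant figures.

1130 nm

Relativistic Doppler for wavelength: λ_obs = λ_src · √((1+β)/(1−β)).
With β = 0.61: factor = √(1.61/0.39) = 2.0318.
λ_obs = 558 × 2.0318 = 1130 nm.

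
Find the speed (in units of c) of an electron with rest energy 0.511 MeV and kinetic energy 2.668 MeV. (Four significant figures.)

γ = 1 + K/(mc²) = 1 + 2.668/0.511 = 6.2211.
β = √(1 − 1/γ²) = √(1 − 0.0258384) = √0.9741616 = 0.9870.

0.9870c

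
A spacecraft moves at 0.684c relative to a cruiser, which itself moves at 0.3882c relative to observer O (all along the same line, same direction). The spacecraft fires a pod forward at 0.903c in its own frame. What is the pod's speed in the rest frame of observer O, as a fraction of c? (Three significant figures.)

0.992c

First combine the pod and spacecraft (S''→S'): u₁ = (0.903 + 0.684)/(1 + 0.903×0.684) = 1.587/1.617652 = 0.98105.
Then combine with the cruiser (S'→S): u = (0.98105 + 0.3882)/(1 + 0.98105×0.3882) = 1.36925/1.38084361 = 0.9916.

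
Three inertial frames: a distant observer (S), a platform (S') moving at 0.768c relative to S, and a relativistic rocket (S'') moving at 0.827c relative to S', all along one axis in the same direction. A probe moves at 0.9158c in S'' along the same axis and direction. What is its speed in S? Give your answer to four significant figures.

0.9989c

Compose velocities in two stages. Stage 1 (into S'): u₁ = (0.9158+0.827)/(1+0.9158×0.827) = 0.99171.
Stage 2 (into S): u = (0.99171+0.768)/(1+0.99171×0.768) = 0.99891, so the speed is 0.9989c.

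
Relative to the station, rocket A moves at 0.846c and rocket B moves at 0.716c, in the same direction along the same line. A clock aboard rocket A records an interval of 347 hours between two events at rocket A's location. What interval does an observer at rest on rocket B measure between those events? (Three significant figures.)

368 hours

The velocity of rocket A relative to rocket B is (0.846 − 0.716)c / (1 − 0.846×0.716) = 0.32973c; relative speed 0.32973c.
γ for this relative speed: γ = 1/√(1 − 0.108722) = 1.0592.
The clock on rocket A records proper time, so rocket B measures Δt = γΔτ = 1.0592 × 347 = 368 hours.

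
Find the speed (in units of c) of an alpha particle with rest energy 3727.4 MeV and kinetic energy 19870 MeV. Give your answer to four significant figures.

0.9874c

K = (γ−1)mc², so γ = 1 + 19870/3727.4 = 6.3308.
Then v/c = √(1 − γ⁻²) = √(1 − 0.0249507) = √0.9750493 = 0.9874.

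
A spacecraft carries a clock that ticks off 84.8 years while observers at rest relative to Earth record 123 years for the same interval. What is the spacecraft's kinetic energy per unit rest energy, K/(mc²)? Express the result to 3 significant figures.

γ = Δt/Δτ = 123/84.8 = 1.45047.
Since K = (γ−1)mc², K/(mc²) = 1.45047 − 1 = 0.450.

0.450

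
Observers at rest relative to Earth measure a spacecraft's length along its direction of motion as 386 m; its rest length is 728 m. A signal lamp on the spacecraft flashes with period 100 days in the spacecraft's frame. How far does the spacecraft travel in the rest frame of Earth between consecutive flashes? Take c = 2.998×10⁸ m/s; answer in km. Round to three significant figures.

Length contraction gives γ = L₀/L = 728/386 = 1.88601.
β = √(1 − 1/γ²) = 0.84786. Lab-frame period = γτ = 1.88601×100 days = 188.6 days. Distance = βc × γτ = 0.84786 × 2.998×10⁸ m/s × 16295040 s = 4.1420×10^15 m = 4.14×10^12 km.

4.14×10^12 km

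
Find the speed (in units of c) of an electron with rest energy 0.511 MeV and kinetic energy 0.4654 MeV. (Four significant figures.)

γ = 1 + K/(mc²) = 1 + 0.4654/0.511 = 1.9108.
β = √(1 − 1/γ²) = √(1 − 0.273886) = √0.726114 = 0.8521.

0.8521c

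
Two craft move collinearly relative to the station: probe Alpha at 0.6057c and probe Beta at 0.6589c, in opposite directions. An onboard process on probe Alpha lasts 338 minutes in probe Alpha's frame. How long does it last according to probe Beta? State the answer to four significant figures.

790.1 minutes

Transform probe Alpha's velocity into probe Beta's frame: (0.6057 + 0.6589)/(1 + 0.6057·0.6589) = 1.2646/1.39909573, so the relative speed is 0.90387c.
γ for this relative speed: γ = 1/√(1 − 0.816981) = 2.3375.
The clock on probe Alpha records proper time, so probe Beta measures Δt = γΔτ = 2.3375 × 338 = 790.1 minutes.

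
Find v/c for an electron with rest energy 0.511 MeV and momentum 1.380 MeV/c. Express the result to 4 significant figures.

0.9378

pc/(mc²) = 1.380/0.511 = 2.7006 = βγ = β/√(1−β²).
So β² = x²/(1 + x²) with x = 2.7006: x² = 7.29324, β² = 7.29324/8.29324 = 0.87942, β = 0.9378.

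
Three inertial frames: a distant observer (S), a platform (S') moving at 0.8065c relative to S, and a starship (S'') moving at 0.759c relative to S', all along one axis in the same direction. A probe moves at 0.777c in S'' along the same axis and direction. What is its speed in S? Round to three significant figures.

Apply u = (u'+v)/(1+u'v) twice. Probe in the platform frame: (0.777+0.759)/(1+0.777·0.759) = 1.536/1.589743 = 0.96619c.
That velocity, transformed to the rest frame of a distant observer: (0.96619+0.8065)/(1+0.96619·0.8065) = 1.77269/1.779232235 = 0.99632c.

0.996c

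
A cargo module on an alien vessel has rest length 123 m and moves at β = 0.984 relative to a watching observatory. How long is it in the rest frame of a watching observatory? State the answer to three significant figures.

21.9 m

With β = 0.984, γ = 1/√(1 − 0.984²) = 1/√0.031744 = 5.6127.
Length contraction: L = L₀/γ = 123/5.6127 = 21.9 m.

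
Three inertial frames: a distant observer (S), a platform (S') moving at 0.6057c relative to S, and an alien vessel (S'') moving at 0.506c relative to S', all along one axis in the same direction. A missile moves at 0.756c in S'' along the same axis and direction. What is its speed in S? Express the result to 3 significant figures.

Compose velocities in two stages. Stage 1 (into S'): u₁ = (0.756+0.506)/(1+0.756×0.506) = 0.91282.
Stage 2 (into S): u = (0.91282+0.6057)/(1+0.91282×0.6057) = 0.97786, so the speed is 0.978c.

0.978c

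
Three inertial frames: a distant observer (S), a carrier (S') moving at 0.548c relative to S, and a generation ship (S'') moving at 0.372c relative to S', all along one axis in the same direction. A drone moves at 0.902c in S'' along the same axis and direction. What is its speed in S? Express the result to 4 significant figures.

Apply u = (u'+v)/(1+u'v) twice. Drone in the carrier frame: (0.902+0.372)/(1+0.902·0.372) = 1.274/1.335544 = 0.95392c.
That velocity, transformed to the rest frame of a distant observer: (0.95392+0.548)/(1+0.95392·0.548) = 1.50192/1.52274816 = 0.98632c.

0.9863c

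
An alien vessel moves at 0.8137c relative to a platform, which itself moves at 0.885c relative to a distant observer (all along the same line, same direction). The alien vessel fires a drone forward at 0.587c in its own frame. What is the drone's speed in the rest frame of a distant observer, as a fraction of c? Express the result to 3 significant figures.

First combine the drone and alien vessel (S''→S'): u₁ = (0.587 + 0.8137)/(1 + 0.587×0.8137) = 1.4007/1.4776419 = 0.94793.
Then combine with the platform (S'→S): u = (0.94793 + 0.885)/(1 + 0.94793×0.885) = 1.83293/1.83891805 = 0.99674.

0.997c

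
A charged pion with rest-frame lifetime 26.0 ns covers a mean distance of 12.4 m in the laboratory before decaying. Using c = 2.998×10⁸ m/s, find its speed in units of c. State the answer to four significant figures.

0.8466c

Let x = d/(cτ) = 12.40 m / (2.998×10⁸ m/s × 2.600×10^-8 s) = 1.5908. Since d = βγcτ, x = βγ = β/√(1−β²).
Solving: β² = x²/(1+x²) = 2.53064/3.53064 = 0.716765, so β = 0.8466.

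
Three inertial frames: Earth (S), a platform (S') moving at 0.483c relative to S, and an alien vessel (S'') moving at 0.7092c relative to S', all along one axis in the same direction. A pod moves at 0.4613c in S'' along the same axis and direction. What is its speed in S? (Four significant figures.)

Apply u = (u'+v)/(1+u'v) twice. Pod in the platform frame: (0.4613+0.7092)/(1+0.4613·0.7092) = 1.1705/1.32715396 = 0.88196c.
That velocity, transformed to the rest frame of Earth: (0.88196+0.483)/(1+0.88196·0.483) = 1.36496/1.42598668 = 0.9572c.

0.9572c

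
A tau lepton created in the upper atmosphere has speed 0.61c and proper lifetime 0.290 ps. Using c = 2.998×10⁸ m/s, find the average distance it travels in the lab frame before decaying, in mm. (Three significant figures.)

γ = 1/√(1 − β²) = 1/√(1 − 0.3721) = 1/√0.6279 = 1/0.792401 = 1.262.
Lab-frame lifetime: Δt = γτ = 1.262 × 0.290 ps = 0.36598 ps.
Distance: d = vΔt = 0.61 × 2.998×10⁸ m/s × 3.6598×10^-13 s = 6.69×10^-5 m = 0.0669 mm.

0.0669 mm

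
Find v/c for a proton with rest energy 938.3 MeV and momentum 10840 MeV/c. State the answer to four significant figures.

0.9963

pc/(mc²) = 10840/938.3 = 11.553 = βγ = β/√(1−β²).
So β² = x²/(1 + x²) with x = 11.553: x² = 133.472, β² = 133.472/134.472 = 0.992564, β = 0.9963.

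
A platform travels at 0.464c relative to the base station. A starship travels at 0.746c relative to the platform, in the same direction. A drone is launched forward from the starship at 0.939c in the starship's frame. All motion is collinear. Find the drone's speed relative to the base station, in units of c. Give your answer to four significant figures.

0.9967c

First combine the drone and starship (S''→S'): u₁ = (0.939 + 0.746)/(1 + 0.939×0.746) = 1.685/1.700494 = 0.99089.
Then combine with the platform (S'→S): u = (0.99089 + 0.464)/(1 + 0.99089×0.464) = 1.45489/1.45977296 = 0.99665.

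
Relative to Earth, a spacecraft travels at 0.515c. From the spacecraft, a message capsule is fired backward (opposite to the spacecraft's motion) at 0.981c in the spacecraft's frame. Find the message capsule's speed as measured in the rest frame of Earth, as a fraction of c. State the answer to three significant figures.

In units of c, u = (u' + v)/(1 + u'v) with u' = −0.981 and v = 0.515.
Numerator: −0.981 + 0.515 = −0.466. Denominator: 1 + (−0.981)(0.515) = 0.494785.
u = −0.466/0.494785 = −0.94182, so the speed is 0.942c.

0.942c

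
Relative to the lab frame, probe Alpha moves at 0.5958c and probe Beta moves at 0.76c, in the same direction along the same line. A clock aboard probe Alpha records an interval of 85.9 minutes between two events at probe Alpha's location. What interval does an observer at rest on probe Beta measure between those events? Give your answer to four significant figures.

90.05 minutes

Speed of probe Alpha in probe Beta's frame: u = (v_A − v_B)/(1 − v_A v_B/c²) = (0.5958 − 0.76)/(1 − 0.5958×0.76) = −0.1642/0.547192 = −0.30008; |u| = 0.30008c.
γ for this relative speed: γ = 1/√(1 − 0.090048) = 1.0483.
The clock on probe Alpha records proper time, so probe Beta measures Δt = γΔτ = 1.0483 × 85.9 = 90.05 minutes.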